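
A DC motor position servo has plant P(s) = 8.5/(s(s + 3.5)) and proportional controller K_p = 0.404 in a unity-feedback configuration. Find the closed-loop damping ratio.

1 + K_p·P(s) = 0 gives s² + 3.5s + 3.434 = 0.
So ω_n² = 3.434 ⇒ ω_n = 1.853 rad/s, and ζ = 3.5/(2ω_n) = 0.944.

ζ = 0.944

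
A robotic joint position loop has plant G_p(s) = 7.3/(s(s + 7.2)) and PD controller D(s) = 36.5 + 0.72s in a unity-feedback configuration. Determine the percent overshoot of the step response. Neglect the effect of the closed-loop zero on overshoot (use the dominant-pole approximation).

27.3%

Forward path: (36.5 + 0.72s)·7.3/(s(s+7.2)). The closed-loop characteristic equation is s² + (7.2 + 7.3·0.72)s + 7.3·36.5 = 0.
That is s² + 12.46s + 266.4 = 0, so ω_n = 16.32 rad/s and ζ = 12.46/(2·16.32) = 0.3815.
%OS = 100·exp(−πζ/√(1−ζ²)) = 27.3%.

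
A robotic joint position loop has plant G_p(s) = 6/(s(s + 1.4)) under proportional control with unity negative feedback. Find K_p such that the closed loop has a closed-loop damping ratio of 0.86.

K_p = 0.11

Closed-loop characteristic equation: s² + 1.4s + K_p·6 = 0.
So ω_n = √(6K_p) and 2ζω_n = 1.4, giving ζ = 1.4/(2√(6K_p)).
Setting ζ = 0.86: √(6K_p) = 1.4/(2·0.86) = 0.814, so K_p = 0.6625/6 = 0.11.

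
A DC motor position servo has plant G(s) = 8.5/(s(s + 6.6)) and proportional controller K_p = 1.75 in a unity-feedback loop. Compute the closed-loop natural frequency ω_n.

ω_n = 3.86 rad/s

The closed-loop denominator is s(s+6.6) + 1.75·8.5 = s² + 6.6s + 14.88.
Matching s² + 2ζω_n s + ω_n²: ω_n = √14.88 = 3.857 rad/s and 2ζω_n = 6.6, so ζ = 6.6/(2·3.857) = 0.856.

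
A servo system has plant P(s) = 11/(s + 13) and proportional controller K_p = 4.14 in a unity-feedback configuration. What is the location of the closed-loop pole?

Closed-loop transfer function: T(s) = K_p·P(s)/(1 + K_p·P(s)) = 45.54/(s + 13 + 45.54) = 45.54/(s + 58.54).
The closed-loop pole is at s = −58.54.

s = -58.54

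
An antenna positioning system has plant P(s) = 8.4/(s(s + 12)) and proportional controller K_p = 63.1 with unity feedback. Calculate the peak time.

The closed-loop denominator s² + 12s + 530 gives ω_n = √530 = 23.02 and ζ = 12/(2ω_n) = 0.2606.
Damped frequency ω_d = ω_n√(1−ζ²) = 22.23 rad/s, so peak time T_p = π/ω_d = 0.141 s.

T_p = 0.141 s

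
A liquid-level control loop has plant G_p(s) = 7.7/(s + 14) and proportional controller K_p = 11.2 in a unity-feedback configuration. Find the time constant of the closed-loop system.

Closed-loop transfer function: T(s) = K_p·G_p(s)/(1 + K_p·G_p(s)) = 86.24/(s + 14 + 86.24) = 86.24/(s + 100.2).
Time constant τ = 1/100.2 = 0.00998 s.

τ = 0.00998 s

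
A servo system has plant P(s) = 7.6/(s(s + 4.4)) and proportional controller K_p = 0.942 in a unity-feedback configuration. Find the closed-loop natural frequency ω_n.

With unity feedback the closed-loop characteristic equation is s² + 4.4s + 0.942·7.6 = s² + 4.4s + 7.159 = 0.
So ω_n² = 7.159 ⇒ ω_n = 2.676 rad/s, and ζ = 4.4/(2ω_n) = 0.822.

ω_n = 2.68 rad/s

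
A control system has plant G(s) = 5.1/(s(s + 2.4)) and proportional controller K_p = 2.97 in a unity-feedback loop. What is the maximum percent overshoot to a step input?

From 1 + K_pG(s) = 0: s² + 2.4s + 15.15 = 0 ⇒ ω_n = 3.892, ζ = 0.3083.
%OS = 100·exp(−πζ/√(1−ζ²)) = 100·exp(−π·0.3083/√0.9049) = 36.1%.

36.1%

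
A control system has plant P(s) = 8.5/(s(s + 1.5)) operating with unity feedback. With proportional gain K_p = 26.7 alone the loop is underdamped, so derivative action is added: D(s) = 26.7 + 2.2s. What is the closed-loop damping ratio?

ζ = 0.67

Forward path: (26.7 + 2.2s)·8.5/(s(s+1.5)). The closed-loop characteristic equation is s² + (1.5 + 8.5·2.2)s + 8.5·26.7 = 0.
That is s² + 20.2s + 226.9 = 0, so ω_n = 15.06 rad/s and ζ = 20.2/(2·15.06) = 0.6704.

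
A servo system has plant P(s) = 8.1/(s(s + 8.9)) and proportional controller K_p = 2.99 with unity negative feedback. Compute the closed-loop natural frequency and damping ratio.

ω_n = 4.92 rad/s, ζ = 0.904

The closed-loop denominator is s(s+8.9) + 2.99·8.1 = s² + 8.9s + 24.22.
Matching s² + 2ζω_n s + ω_n²: ω_n = √24.22 = 4.921 rad/s and 2ζω_n = 8.9, so ζ = 8.9/(2·4.921) = 0.904.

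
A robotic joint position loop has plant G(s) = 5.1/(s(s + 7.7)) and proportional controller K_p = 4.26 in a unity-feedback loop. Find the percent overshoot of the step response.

1%

From 1 + K_pG(s) = 0: s² + 7.7s + 21.73 = 0 ⇒ ω_n = 4.661, ζ = 0.826.
%OS = 100·exp(−πζ/√(1−ζ²)) = 100·exp(−π·0.826/√0.3178) = 1%.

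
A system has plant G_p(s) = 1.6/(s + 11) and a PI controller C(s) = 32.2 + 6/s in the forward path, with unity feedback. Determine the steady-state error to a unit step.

The open loop C(s)G_p(s) has a pole at the origin (type 1), so the static position error constant is infinite and e_ss = 1/(1+∞) = 0.

0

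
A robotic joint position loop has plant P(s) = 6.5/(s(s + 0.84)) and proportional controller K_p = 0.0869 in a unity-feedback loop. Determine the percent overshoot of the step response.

12%

From 1 + K_pP(s) = 0: s² + 0.84s + 0.5649 = 0 ⇒ ω_n = 0.7516, ζ = 0.5588.
%OS = 100·exp(−πζ/√(1−ζ²)) = 100·exp(−π·0.5588/√0.6877) = 12%.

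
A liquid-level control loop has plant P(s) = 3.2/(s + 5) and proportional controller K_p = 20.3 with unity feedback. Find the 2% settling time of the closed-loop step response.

Closed-loop transfer function: T(s) = K_p·P(s)/(1 + K_p·P(s)) = 64.96/(s + 5 + 64.96) = 64.96/(s + 69.96).
Time constant τ = 1/69.96 = 0.01429 s, so the 2% settling time is about 4τ = 0.0572 s.

T_s ≈ 0.0572 s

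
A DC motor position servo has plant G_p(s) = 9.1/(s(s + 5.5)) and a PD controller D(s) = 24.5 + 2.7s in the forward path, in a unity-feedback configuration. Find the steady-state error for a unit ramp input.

0.0247

The loop has one pole at the origin (type 1). Velocity error constant K_v = lim_{s→0} s·D(s)G_p(s) = 24.5·9.1/5.5 = 40.54.
Steady-state error to a unit ramp: e_ss = 1/K_v = 0.0247.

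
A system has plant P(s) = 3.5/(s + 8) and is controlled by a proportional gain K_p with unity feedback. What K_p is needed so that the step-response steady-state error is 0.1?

The loop is type 0, so e_ss(step) = 1/(1 + K_pos) with K_pos = K_p·P(0).
P(0) = 0.4375. Require 1/(1 + K_p·0.4375) = 0.1, so 1 + 0.4375·K_p = 10.
K_p = (10 − 1)/0.4375 = 20.6.

K_p = 20.6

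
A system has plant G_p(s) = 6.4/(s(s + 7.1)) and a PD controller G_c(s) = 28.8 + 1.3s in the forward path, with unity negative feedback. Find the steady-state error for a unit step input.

0

The open loop G_c(s)G_p(s) has a pole at the origin (type 1), so the static position error constant is infinite and e_ss = 1/(1+∞) = 0.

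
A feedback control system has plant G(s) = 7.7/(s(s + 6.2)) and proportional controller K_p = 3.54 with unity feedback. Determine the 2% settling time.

Closed-loop characteristic equation: s² + 6.2s + 27.26 = 0, so ω_n = 5.221 rad/s and ζ = 6.2/(2·5.221) = 0.5938.
2% settling time T_s ≈ 4/(ζω_n) = 4/3.1 = 1.29 s.

T_s ≈ 1.29 s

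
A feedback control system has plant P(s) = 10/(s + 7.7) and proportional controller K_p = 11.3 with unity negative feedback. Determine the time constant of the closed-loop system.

τ = 0.00829 s

Closed-loop transfer function: T(s) = K_p·P(s)/(1 + K_p·P(s)) = 113/(s + 7.7 + 113) = 113/(s + 120.7).
Time constant τ = 1/120.7 = 0.00829 s.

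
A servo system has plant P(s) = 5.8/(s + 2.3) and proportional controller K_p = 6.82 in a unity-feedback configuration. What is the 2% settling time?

Closed-loop transfer function: T(s) = K_p·P(s)/(1 + K_p·P(s)) = 39.56/(s + 2.3 + 39.56) = 39.56/(s + 41.86).
Time constant τ = 1/41.86 = 0.02389 s, so the 2% settling time is about 4τ = 0.0956 s.

T_s ≈ 0.0956 s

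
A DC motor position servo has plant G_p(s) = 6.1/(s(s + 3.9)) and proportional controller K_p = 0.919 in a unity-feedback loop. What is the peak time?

The closed-loop denominator s² + 3.9s + 5.606 gives ω_n = √5.606 = 2.368 and ζ = 3.9/(2ω_n) = 0.8236.
Damped frequency ω_d = ω_n√(1−ζ²) = 1.343 rad/s, so peak time T_p = π/ω_d = 2.34 s.

T_p = 2.34 s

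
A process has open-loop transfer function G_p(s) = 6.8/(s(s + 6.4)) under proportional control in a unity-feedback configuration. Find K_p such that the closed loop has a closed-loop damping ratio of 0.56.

Closed-loop characteristic equation: s² + 6.4s + K_p·6.8 = 0.
So ω_n = √(6.8K_p) and 2ζω_n = 6.4, giving ζ = 6.4/(2√(6.8K_p)).
Setting ζ = 0.56: √(6.8K_p) = 6.4/(2·0.56) = 5.714, so K_p = 32.65/6.8 = 4.8.

K_p = 4.8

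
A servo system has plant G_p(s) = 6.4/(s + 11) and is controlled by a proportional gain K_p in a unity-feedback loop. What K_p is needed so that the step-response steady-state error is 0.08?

K_p = 19.8

The loop is type 0, so e_ss(step) = 1/(1 + K_pos) with K_pos = K_p·G_p(0).
G_p(0) = 0.5818. Require 1/(1 + K_p·0.5818) = 0.08, so 1 + 0.5818·K_p = 12.5.
K_p = (12.5 − 1)/0.5818 = 19.8.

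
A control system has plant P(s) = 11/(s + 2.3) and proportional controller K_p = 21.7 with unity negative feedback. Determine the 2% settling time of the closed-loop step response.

Closed-loop transfer function: T(s) = K_p·P(s)/(1 + K_p·P(s)) = 238.7/(s + 2.3 + 238.7) = 238.7/(s + 241).
Time constant τ = 1/241 = 0.004149 s, so the 2% settling time is about 4τ = 0.0166 s.

T_s ≈ 0.0166 s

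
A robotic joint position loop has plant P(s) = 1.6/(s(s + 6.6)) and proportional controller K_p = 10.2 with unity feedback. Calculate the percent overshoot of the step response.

1.17%

Closed-loop characteristic equation: s² + 6.6s + 16.32 = 0, so ω_n = 4.04 rad/s and ζ = 6.6/(2·4.04) = 0.8169.
%OS = 100·exp(−πζ/√(1−ζ²)) = 100·exp(−π·0.8169/√0.3327) = 1.17%.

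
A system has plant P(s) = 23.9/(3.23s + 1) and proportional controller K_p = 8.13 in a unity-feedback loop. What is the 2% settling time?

Closed loop: T(s) = K_p·P/(1+K_p·P) = 194.3/(3.23s + 1 + 194.3), with pole at s = −(1 + 194.3)/3.23 = −60.47.
τ = 1/60.47 = 0.01654 s, so 2% settling time ≈ 4τ = 0.0662 s.

T_s ≈ 0.0662 s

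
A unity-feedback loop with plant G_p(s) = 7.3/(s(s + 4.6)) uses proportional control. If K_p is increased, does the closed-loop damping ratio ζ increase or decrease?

decrease

ζ = 4.6/(2√(7.3K_p)); increasing K_p raises the denominator, so ζ falls.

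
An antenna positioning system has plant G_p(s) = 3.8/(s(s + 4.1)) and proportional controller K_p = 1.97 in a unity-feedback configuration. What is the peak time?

From 1 + K_pG_p(s) = 0: s² + 4.1s + 7.486 = 0 ⇒ ω_n = 2.736, ζ = 0.7493.
Damped frequency ω_d = ω_n√(1−ζ²) = 1.812 rad/s, so peak time T_p = π/ω_d = 1.73 s.

T_p = 1.73 s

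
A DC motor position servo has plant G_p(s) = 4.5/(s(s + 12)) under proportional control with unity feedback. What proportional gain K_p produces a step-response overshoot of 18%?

From %OS = 100·exp(−πζ/√(1−ζ²)) = 18%, ζ = −ln(0.18)/√(π²+ln²(0.18)) = 0.4791.
Characteristic equation s² + 12s + 4.5K_p = 0 gives ζ = 12/(2√(4.5K_p)).
Setting ζ = 0.4791: √(4.5K_p) = 12/(2·0.4791) = 12.52, so K_p = 156.8/4.5 = 34.9.

K_p = 34.9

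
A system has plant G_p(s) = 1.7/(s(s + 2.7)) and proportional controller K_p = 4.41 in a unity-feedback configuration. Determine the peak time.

T_p = 1.32 s

From 1 + K_pG_p(s) = 0: s² + 2.7s + 7.497 = 0 ⇒ ω_n = 2.738, ζ = 0.493.
Damped frequency ω_d = ω_n√(1−ζ²) = 2.382 rad/s, so peak time T_p = π/ω_d = 1.32 s.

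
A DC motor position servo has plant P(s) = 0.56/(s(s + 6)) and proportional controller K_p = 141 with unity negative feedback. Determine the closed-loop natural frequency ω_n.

ω_n = 8.89 rad/s

1 + K_p·P(s) = 0 gives s² + 6s + 78.96 = 0.
Matching s² + 2ζω_n s + ω_n²: ω_n = √78.96 = 8.886 rad/s and 2ζω_n = 6, so ζ = 6/(2·8.886) = 0.338.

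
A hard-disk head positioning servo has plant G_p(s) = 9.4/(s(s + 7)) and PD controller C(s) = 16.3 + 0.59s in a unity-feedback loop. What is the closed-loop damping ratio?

ζ = 0.507

Forward path: (16.3 + 0.59s)·9.4/(s(s+7)). The closed-loop characteristic equation is s² + (7 + 9.4·0.59)s + 9.4·16.3 = 0.
That is s² + 12.55s + 153.2 = 0, so ω_n = 12.38 rad/s and ζ = 12.55/(2·12.38) = 0.5068.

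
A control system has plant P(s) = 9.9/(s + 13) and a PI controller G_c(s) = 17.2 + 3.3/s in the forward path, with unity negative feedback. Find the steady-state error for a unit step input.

The open loop G_c(s)P(s) has a pole at the origin (type 1), so the static position error constant is infinite and e_ss = 1/(1+∞) = 0.

0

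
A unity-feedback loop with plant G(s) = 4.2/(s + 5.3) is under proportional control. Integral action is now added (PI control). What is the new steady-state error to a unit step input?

0

The integrator makes K_pos = lim_{s→0} C(s)G(s) infinite, so e_ss = 1/(1+K_pos) = 0.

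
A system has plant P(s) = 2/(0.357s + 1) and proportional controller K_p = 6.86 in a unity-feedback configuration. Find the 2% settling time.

T_s ≈ 0.097 s

Closed loop: T(s) = K_p·P/(1+K_p·P) = 13.72/(0.357s + 1 + 13.72), with pole at s = −(1 + 13.72)/0.357 = −41.23.
τ = 1/41.23 = 0.02425 s, so 2% settling time ≈ 4τ = 0.097 s.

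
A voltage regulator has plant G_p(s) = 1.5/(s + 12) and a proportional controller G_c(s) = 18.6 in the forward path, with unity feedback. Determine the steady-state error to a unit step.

The loop is type 0. Static position error constant K_pos = G_c(0)·G_p(0) = 18.6·0.125 = 2.325.
Steady-state error to a unit step: e_ss = 1/(1+K_pos) = 1/3.325 = 0.301.

0.301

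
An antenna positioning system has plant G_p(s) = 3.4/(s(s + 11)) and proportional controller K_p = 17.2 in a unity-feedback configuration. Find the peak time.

The closed-loop denominator s² + 11s + 58.48 gives ω_n = √58.48 = 7.647 and ζ = 11/(2ω_n) = 0.7192.
Damped frequency ω_d = ω_n√(1−ζ²) = 5.313 rad/s, so peak time T_p = π/ω_d = 0.591 s.

T_p = 0.591 s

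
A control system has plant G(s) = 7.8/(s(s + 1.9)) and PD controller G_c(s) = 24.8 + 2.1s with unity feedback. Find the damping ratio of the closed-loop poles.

ζ = 0.657

Forward path: (24.8 + 2.1s)·7.8/(s(s+1.9)). The closed-loop characteristic equation is s² + (1.9 + 7.8·2.1)s + 7.8·24.8 = 0.
That is s² + 18.28s + 193.4 = 0, so ω_n = 13.91 rad/s and ζ = 18.28/(2·13.91) = 0.6572.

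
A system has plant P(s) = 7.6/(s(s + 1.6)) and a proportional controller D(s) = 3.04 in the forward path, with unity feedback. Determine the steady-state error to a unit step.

The open loop D(s)P(s) has a pole at the origin (type 1), so the static position error constant is infinite and e_ss = 1/(1+∞) = 0.

0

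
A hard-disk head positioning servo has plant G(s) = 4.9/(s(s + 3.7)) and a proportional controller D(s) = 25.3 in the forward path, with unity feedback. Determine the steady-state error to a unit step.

0

The open loop D(s)G(s) has a pole at the origin (type 1), so the static position error constant is infinite and e_ss = 1/(1+∞) = 0.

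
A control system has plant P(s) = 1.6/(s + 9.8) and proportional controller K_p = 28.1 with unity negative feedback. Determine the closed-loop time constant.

τ = 0.0183 s

Closed-loop transfer function: T(s) = K_p·P(s)/(1 + K_p·P(s)) = 44.96/(s + 9.8 + 44.96) = 44.96/(s + 54.76).
Time constant τ = 1/54.76 = 0.0183 s.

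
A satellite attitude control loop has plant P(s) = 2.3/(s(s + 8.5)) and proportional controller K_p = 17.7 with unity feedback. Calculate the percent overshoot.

Closed-loop characteristic equation: s² + 8.5s + 40.71 = 0, so ω_n = 6.38 rad/s and ζ = 8.5/(2·6.38) = 0.6661.
%OS = 100·exp(−πζ/√(1−ζ²)) = 100·exp(−π·0.6661/√0.5563) = 6.05%.

6.05%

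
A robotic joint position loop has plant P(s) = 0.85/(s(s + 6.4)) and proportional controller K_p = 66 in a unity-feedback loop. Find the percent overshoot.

Closed-loop characteristic equation: s² + 6.4s + 56.1 = 0, so ω_n = 7.49 rad/s and ζ = 6.4/(2·7.49) = 0.4272.
%OS = 100·exp(−πζ/√(1−ζ²)) = 100·exp(−π·0.4272/√0.8175) = 22.7%.

22.7%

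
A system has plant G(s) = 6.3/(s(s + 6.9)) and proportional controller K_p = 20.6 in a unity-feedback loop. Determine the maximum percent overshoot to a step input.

From 1 + K_pG(s) = 0: s² + 6.9s + 129.8 = 0 ⇒ ω_n = 11.39, ζ = 0.3028.
%OS = 100·exp(−πζ/√(1−ζ²)) = 100·exp(−π·0.3028/√0.9083) = 36.9%.

36.9%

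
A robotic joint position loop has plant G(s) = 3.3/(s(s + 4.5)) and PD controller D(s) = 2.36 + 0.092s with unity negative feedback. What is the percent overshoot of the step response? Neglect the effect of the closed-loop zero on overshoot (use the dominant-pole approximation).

Forward path: (2.36 + 0.092s)·3.3/(s(s+4.5)). The closed-loop characteristic equation is s² + (4.5 + 3.3·0.092)s + 3.3·2.36 = 0.
That is s² + 4.804s + 7.788 = 0, so ω_n = 2.791 rad/s and ζ = 4.804/(2·2.791) = 0.8606.
%OS = 100·exp(−πζ/√(1−ζ²)) = 0.494%.

0.494%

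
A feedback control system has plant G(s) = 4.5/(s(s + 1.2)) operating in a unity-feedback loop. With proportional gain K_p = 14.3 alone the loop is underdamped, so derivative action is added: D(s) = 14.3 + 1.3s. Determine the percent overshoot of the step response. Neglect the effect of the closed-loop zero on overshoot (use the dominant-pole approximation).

Forward path: (14.3 + 1.3s)·4.5/(s(s+1.2)). The closed-loop characteristic equation is s² + (1.2 + 4.5·1.3)s + 4.5·14.3 = 0.
That is s² + 7.05s + 64.35 = 0, so ω_n = 8.022 rad/s and ζ = 7.05/(2·8.022) = 0.4394.
%OS = 100·exp(−πζ/√(1−ζ²)) = 21.5%.

21.5%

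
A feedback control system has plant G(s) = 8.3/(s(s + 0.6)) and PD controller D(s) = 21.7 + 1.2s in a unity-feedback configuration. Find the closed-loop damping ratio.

ζ = 0.393

Forward path: (21.7 + 1.2s)·8.3/(s(s+0.6)). The closed-loop characteristic equation is s² + (0.6 + 8.3·1.2)s + 8.3·21.7 = 0.
That is s² + 10.56s + 180.1 = 0, so ω_n = 13.42 rad/s and ζ = 10.56/(2·13.42) = 0.3934.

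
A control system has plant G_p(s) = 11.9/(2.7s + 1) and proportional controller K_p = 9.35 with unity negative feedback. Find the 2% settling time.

Closed loop: T(s) = K_p·G_p/(1+K_p·G_p) = 111.3/(2.7s + 1 + 111.3), with pole at s = −(1 + 111.3)/2.7 = −41.58.
τ = 1/41.58 = 0.02405 s, so 2% settling time ≈ 4τ = 0.0962 s.

T_s ≈ 0.0962 s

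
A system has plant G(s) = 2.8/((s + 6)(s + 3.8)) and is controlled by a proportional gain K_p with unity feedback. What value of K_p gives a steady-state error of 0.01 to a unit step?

K_p = 806

For a type-0 loop with proportional control, e_ss = 1/(1 + K_p·G(0)).
G(0) = 0.1228. Require 1/(1 + K_p·0.1228) = 0.01, so 1 + 0.1228·K_p = 100.
K_p = (100 − 1)/0.1228 = 806.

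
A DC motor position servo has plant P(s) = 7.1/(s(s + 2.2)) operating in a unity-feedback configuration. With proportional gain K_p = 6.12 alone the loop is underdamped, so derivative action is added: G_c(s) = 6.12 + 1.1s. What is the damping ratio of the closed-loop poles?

Forward path: (6.12 + 1.1s)·7.1/(s(s+2.2)). The closed-loop characteristic equation is s² + (2.2 + 7.1·1.1)s + 7.1·6.12 = 0.
That is s² + 10.01s + 43.45 = 0, so ω_n = 6.592 rad/s and ζ = 10.01/(2·6.592) = 0.7593.

ζ = 0.759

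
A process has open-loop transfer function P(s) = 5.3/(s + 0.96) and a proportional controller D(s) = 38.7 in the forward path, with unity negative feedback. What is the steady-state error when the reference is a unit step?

The loop is type 0. Static position error constant K_pos = D(0)·P(0) = 38.7·5.521 = 213.7.
Steady-state error to a unit step: e_ss = 1/(1+K_pos) = 1/214.7 = 0.00466.

0.00466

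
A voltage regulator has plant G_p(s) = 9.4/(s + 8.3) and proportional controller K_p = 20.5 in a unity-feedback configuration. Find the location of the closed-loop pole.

Closed-loop transfer function: T(s) = K_p·G_p(s)/(1 + K_p·G_p(s)) = 192.7/(s + 8.3 + 192.7) = 192.7/(s + 201).
The closed-loop pole is at s = −201.

s = -201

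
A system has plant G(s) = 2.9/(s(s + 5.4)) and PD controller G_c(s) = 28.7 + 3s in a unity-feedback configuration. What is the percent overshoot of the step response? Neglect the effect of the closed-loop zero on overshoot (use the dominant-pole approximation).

2.18%

Forward path: (28.7 + 3s)·2.9/(s(s+5.4)). The closed-loop characteristic equation is s² + (5.4 + 2.9·3)s + 2.9·28.7 = 0.
That is s² + 14.1s + 83.23 = 0, so ω_n = 9.123 rad/s and ζ = 14.1/(2·9.123) = 0.7728.
%OS = 100·exp(−πζ/√(1−ζ²)) = 2.18%.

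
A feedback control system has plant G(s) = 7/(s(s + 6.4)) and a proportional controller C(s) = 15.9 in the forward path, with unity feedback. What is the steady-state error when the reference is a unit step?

0

The open loop C(s)G(s) has a pole at the origin (type 1), so the static position error constant is infinite and e_ss = 1/(1+∞) = 0.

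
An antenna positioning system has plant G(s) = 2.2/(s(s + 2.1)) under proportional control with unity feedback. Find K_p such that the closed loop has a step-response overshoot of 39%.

K_p = 6.08

From %OS = 100·exp(−πζ/√(1−ζ²)) = 39%, ζ = −ln(0.39)/√(π²+ln²(0.39)) = 0.2871.
Characteristic equation s² + 2.1s + 2.2K_p = 0 gives ζ = 2.1/(2√(2.2K_p)).
Setting ζ = 0.2871: √(2.2K_p) = 2.1/(2·0.2871) = 3.657, so K_p = 13.38/2.2 = 6.08.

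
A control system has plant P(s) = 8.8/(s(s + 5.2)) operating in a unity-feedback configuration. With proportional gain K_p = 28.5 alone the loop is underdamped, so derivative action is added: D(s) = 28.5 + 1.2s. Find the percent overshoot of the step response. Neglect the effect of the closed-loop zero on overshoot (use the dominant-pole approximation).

Forward path: (28.5 + 1.2s)·8.8/(s(s+5.2)). The closed-loop characteristic equation is s² + (5.2 + 8.8·1.2)s + 8.8·28.5 = 0.
That is s² + 15.76s + 250.8 = 0, so ω_n = 15.84 rad/s and ζ = 15.76/(2·15.84) = 0.4976.
%OS = 100·exp(−πζ/√(1−ζ²)) = 16.5%.

16.5%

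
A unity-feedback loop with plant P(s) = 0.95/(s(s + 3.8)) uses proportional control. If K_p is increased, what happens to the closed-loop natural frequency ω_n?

increase

ω_n = √(0.95·K_p), which grows with K_p.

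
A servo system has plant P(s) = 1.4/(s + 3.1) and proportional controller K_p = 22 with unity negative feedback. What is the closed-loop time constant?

Closed-loop transfer function: T(s) = K_p·P(s)/(1 + K_p·P(s)) = 30.8/(s + 3.1 + 30.8) = 30.8/(s + 33.9).
Time constant τ = 1/33.9 = 0.0295 s.

τ = 0.0295 s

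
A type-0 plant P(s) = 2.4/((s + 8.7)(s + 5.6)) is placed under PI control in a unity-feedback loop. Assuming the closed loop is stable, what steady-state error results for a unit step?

The PI controller's integrator makes the forward path type 1, so e_ss to a step is zero.

0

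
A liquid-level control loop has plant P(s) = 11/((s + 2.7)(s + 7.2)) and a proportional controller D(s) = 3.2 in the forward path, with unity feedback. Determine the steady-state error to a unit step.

The loop is type 0. Static position error constant K_pos = D(0)·P(0) = 3.2·0.5658 = 1.811.
Steady-state error to a unit step: e_ss = 1/(1+K_pos) = 1/2.811 = 0.356.

0.356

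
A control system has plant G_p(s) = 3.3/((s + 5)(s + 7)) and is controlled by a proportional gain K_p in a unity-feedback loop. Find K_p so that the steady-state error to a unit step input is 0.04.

The loop is type 0, so e_ss(step) = 1/(1 + K_pos) with K_pos = K_p·G_p(0).
G_p(0) = 0.09429. Require 1/(1 + K_p·0.09429) = 0.04, so 1 + 0.09429·K_p = 25.
K_p = (25 − 1)/0.09429 = 255.

K_p = 255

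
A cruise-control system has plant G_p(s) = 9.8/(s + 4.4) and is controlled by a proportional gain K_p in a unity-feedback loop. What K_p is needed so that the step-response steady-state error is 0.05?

For a type-0 loop with proportional control, e_ss = 1/(1 + K_p·G_p(0)).
G_p(0) = 2.227. Require 1/(1 + K_p·2.227) = 0.05, so 1 + 2.227·K_p = 20.
K_p = (20 − 1)/2.227 = 8.53.

K_p = 8.53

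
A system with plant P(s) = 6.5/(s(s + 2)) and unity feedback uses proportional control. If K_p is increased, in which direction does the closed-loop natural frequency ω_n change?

increase

ω_n = √(6.5·K_p), which grows with K_p.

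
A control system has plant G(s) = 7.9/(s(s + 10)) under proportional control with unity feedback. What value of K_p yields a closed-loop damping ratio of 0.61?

Closed-loop characteristic equation: s² + 10s + K_p·7.9 = 0.
So ω_n = √(7.9K_p) and 2ζω_n = 10, giving ζ = 10/(2√(7.9K_p)).
Setting ζ = 0.61: √(7.9K_p) = 10/(2·0.61) = 8.197, so K_p = 67.19/7.9 = 8.5.

K_p = 8.5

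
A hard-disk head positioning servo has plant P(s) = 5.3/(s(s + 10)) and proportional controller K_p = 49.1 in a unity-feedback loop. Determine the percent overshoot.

35.9%

The closed-loop denominator s² + 10s + 260.2 gives ω_n = √260.2 = 16.13 and ζ = 10/(2ω_n) = 0.3099.
%OS = 100·exp(−πζ/√(1−ζ²)) = 100·exp(−π·0.3099/√0.9039) = 35.9%.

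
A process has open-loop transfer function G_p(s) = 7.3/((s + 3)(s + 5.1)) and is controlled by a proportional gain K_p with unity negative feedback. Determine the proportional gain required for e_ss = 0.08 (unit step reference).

K_p = 24.1

Steady-state error for a unit step on this type-0 loop is 1/(1 + K_p·G_p(0)).
G_p(0) = 0.4771. Require 1/(1 + K_p·0.4771) = 0.08, so 1 + 0.4771·K_p = 12.5.
K_p = (12.5 − 1)/0.4771 = 24.1.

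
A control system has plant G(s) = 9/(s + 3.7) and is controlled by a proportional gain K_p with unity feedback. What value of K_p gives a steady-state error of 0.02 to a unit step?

K_p = 20.1

The loop is type 0, so e_ss(step) = 1/(1 + K_pos) with K_pos = K_p·G(0).
G(0) = 2.432. Require 1/(1 + K_p·2.432) = 0.02, so 1 + 2.432·K_p = 50.
K_p = (50 − 1)/2.432 = 20.1.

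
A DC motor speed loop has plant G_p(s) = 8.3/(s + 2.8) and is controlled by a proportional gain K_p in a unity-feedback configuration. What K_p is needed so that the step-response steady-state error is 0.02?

K_p = 16.5

Steady-state error for a unit step on this type-0 loop is 1/(1 + K_p·G_p(0)).
G_p(0) = 2.964. Require 1/(1 + K_p·2.964) = 0.02, so 1 + 2.964·K_p = 50.
K_p = (50 − 1)/2.964 = 16.5.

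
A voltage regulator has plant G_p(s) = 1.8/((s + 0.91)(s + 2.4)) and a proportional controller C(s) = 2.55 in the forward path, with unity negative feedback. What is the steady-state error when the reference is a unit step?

0.322

The loop is type 0. Static position error constant K_pos = C(0)·G_p(0) = 2.55·0.8242 = 2.102.
Steady-state error to a unit step: e_ss = 1/(1+K_pos) = 1/3.102 = 0.322.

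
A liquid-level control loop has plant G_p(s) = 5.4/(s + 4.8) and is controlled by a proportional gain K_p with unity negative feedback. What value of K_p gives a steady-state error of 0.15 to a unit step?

For a type-0 loop with proportional control, e_ss = 1/(1 + K_p·G_p(0)).
G_p(0) = 1.125. Require 1/(1 + K_p·1.125) = 0.15, so 1 + 1.125·K_p = 6.667.
K_p = (6.667 − 1)/1.125 = 5.04.

K_p = 5.04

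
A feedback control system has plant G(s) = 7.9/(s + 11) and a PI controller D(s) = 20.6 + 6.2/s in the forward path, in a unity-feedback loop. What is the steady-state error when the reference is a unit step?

The open loop D(s)G(s) has a pole at the origin (type 1), so the static position error constant is infinite and e_ss = 1/(1+∞) = 0.

0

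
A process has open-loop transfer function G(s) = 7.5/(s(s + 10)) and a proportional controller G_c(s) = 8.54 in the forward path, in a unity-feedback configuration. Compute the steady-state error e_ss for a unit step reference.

The open loop G_c(s)G(s) has a pole at the origin (type 1), so the static position error constant is infinite and e_ss = 1/(1+∞) = 0.

0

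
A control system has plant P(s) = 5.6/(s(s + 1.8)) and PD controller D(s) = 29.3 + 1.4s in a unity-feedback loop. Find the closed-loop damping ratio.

ζ = 0.376

Forward path: (29.3 + 1.4s)·5.6/(s(s+1.8)). The closed-loop characteristic equation is s² + (1.8 + 5.6·1.4)s + 5.6·29.3 = 0.
That is s² + 9.64s + 164.1 = 0, so ω_n = 12.81 rad/s and ζ = 9.64/(2·12.81) = 0.3763.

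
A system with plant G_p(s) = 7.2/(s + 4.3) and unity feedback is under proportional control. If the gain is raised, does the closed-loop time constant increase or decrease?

The closed-loop bandwidth 4.3+K_p·7.2 grows with K_p, so τ shrinks.

decrease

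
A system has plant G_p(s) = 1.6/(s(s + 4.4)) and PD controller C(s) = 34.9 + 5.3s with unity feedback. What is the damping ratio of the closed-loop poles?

Forward path: (34.9 + 5.3s)·1.6/(s(s+4.4)). The closed-loop characteristic equation is s² + (4.4 + 1.6·5.3)s + 1.6·34.9 = 0.
That is s² + 12.88s + 55.84 = 0, so ω_n = 7.473 rad/s and ζ = 12.88/(2·7.473) = 0.8618.

ζ = 0.862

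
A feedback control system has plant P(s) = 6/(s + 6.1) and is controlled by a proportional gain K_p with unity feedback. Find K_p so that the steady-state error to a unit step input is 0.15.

The loop is type 0, so e_ss(step) = 1/(1 + K_pos) with K_pos = K_p·P(0).
P(0) = 0.9836. Require 1/(1 + K_p·0.9836) = 0.15, so 1 + 0.9836·K_p = 6.667.
K_p = (6.667 − 1)/0.9836 = 5.76.

K_p = 5.76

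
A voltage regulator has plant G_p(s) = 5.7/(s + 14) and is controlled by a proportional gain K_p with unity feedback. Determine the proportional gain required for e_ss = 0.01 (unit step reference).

K_p = 243

For a type-0 loop with proportional control, e_ss = 1/(1 + K_p·G_p(0)).
G_p(0) = 0.4071. Require 1/(1 + K_p·0.4071) = 0.01, so 1 + 0.4071·K_p = 100.
K_p = (100 − 1)/0.4071 = 243.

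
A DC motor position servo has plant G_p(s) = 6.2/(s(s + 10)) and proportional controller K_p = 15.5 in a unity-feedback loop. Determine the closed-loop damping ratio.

1 + K_p·G_p(s) = 0 gives s² + 10s + 96.1 = 0.
Matching s² + 2ζω_n s + ω_n²: ω_n = √96.1 = 9.803 rad/s and 2ζω_n = 10, so ζ = 10/(2·9.803) = 0.51.

ζ = 0.51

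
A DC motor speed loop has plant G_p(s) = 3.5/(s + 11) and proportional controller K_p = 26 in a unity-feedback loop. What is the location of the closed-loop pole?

Closed-loop transfer function: T(s) = K_p·G_p(s)/(1 + K_p·G_p(s)) = 91/(s + 11 + 91) = 91/(s + 102).
The closed-loop pole is at s = −102.

s = -102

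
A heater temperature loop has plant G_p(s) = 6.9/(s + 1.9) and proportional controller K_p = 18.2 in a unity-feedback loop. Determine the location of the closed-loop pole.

s = -127.5

Closed-loop transfer function: T(s) = K_p·G_p(s)/(1 + K_p·G_p(s)) = 125.6/(s + 1.9 + 125.6) = 125.6/(s + 127.5).
The closed-loop pole is at s = −127.5.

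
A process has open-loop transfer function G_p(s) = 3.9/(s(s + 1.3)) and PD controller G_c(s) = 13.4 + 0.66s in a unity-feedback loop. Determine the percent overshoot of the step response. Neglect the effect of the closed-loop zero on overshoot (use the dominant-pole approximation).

41.7%

Forward path: (13.4 + 0.66s)·3.9/(s(s+1.3)). The closed-loop characteristic equation is s² + (1.3 + 3.9·0.66)s + 3.9·13.4 = 0.
That is s² + 3.874s + 52.26 = 0, so ω_n = 7.229 rad/s and ζ = 3.874/(2·7.229) = 0.2679.
%OS = 100·exp(−πζ/√(1−ζ²)) = 41.7%.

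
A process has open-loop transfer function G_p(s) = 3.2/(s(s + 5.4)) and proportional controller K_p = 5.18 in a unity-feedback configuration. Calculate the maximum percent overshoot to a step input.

The closed-loop denominator s² + 5.4s + 16.58 gives ω_n = √16.58 = 4.071 and ζ = 5.4/(2ω_n) = 0.6632.
%OS = 100·exp(−πζ/√(1−ζ²)) = 100·exp(−π·0.6632/√0.5602) = 6.18%.

6.18%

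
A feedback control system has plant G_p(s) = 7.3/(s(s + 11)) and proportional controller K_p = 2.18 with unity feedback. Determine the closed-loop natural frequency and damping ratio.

ω_n = 3.99 rad/s, ζ = 1.38

The closed-loop denominator is s(s+11) + 2.18·7.3 = s² + 11s + 15.91.
So ω_n² = 15.91 ⇒ ω_n = 3.989 rad/s, and ζ = 11/(2ω_n) = 1.38.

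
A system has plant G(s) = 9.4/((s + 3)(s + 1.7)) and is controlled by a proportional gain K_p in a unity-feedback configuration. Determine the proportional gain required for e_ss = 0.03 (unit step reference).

K_p = 17.5

The loop is type 0, so e_ss(step) = 1/(1 + K_pos) with K_pos = K_p·G(0).
G(0) = 1.843. Require 1/(1 + K_p·1.843) = 0.03, so 1 + 1.843·K_p = 33.33.
K_p = (33.33 − 1)/1.843 = 17.5.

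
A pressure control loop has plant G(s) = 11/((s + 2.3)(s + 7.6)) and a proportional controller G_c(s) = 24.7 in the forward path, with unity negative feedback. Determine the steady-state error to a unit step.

The loop is type 0. Static position error constant K_pos = G_c(0)·G(0) = 24.7·0.6293 = 15.54.
Steady-state error to a unit step: e_ss = 1/(1+K_pos) = 1/16.54 = 0.0604.

0.0604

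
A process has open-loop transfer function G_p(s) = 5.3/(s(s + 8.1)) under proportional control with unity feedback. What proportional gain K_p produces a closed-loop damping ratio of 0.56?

K_p = 9.87

Closed-loop characteristic equation: s² + 8.1s + K_p·5.3 = 0.
So ω_n = √(5.3K_p) and 2ζω_n = 8.1, giving ζ = 8.1/(2√(5.3K_p)).
Setting ζ = 0.56: √(5.3K_p) = 8.1/(2·0.56) = 7.232, so K_p = 52.3/5.3 = 9.87.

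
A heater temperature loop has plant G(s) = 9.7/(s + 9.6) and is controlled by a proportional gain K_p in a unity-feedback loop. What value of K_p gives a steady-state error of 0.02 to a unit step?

K_p = 48.5

Steady-state error for a unit step on this type-0 loop is 1/(1 + K_p·G(0)).
G(0) = 1.01. Require 1/(1 + K_p·1.01) = 0.02, so 1 + 1.01·K_p = 50.
K_p = (50 − 1)/1.01 = 48.5.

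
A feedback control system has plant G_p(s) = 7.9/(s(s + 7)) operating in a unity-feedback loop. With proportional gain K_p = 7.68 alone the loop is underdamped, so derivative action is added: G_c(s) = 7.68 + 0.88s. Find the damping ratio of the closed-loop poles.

Forward path: (7.68 + 0.88s)·7.9/(s(s+7)). The closed-loop characteristic equation is s² + (7 + 7.9·0.88)s + 7.9·7.68 = 0.
That is s² + 13.95s + 60.67 = 0, so ω_n = 7.789 rad/s and ζ = 13.95/(2·7.789) = 0.8956.

ζ = 0.896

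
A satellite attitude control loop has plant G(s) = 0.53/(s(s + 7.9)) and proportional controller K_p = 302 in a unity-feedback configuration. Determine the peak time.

T_p = 0.261 s

From 1 + K_pG(s) = 0: s² + 7.9s + 160.1 = 0 ⇒ ω_n = 12.65, ζ = 0.3122.
Damped frequency ω_d = ω_n√(1−ζ²) = 12.02 rad/s, so peak time T_p = π/ω_d = 0.261 s.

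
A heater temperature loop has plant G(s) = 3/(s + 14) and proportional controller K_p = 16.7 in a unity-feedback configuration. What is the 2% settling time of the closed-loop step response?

T_s ≈ 0.0624 s

Closed-loop transfer function: T(s) = K_p·G(s)/(1 + K_p·G(s)) = 50.1/(s + 14 + 50.1) = 50.1/(s + 64.1).
Time constant τ = 1/64.1 = 0.0156 s, so the 2% settling time is about 4τ = 0.0624 s.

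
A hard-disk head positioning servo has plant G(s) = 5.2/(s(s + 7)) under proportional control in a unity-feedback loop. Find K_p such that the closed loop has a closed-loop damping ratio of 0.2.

Closed-loop characteristic equation: s² + 7s + K_p·5.2 = 0.
So ω_n = √(5.2K_p) and 2ζω_n = 7, giving ζ = 7/(2√(5.2K_p)).
Setting ζ = 0.2: √(5.2K_p) = 7/(2·0.2) = 17.5, so K_p = 306.2/5.2 = 58.9.

K_p = 58.9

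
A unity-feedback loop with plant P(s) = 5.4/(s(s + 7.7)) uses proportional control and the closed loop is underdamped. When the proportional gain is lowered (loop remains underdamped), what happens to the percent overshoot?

decrease

ζ = 7.7/(2√(5.4K_p)) rises as K_p falls; higher damping means less overshoot.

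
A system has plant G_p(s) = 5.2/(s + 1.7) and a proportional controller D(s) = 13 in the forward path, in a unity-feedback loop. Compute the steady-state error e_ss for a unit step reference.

0.0245

The loop is type 0. Static position error constant K_pos = D(0)·G_p(0) = 13·3.059 = 39.76.
Steady-state error to a unit step: e_ss = 1/(1+K_pos) = 1/40.76 = 0.0245.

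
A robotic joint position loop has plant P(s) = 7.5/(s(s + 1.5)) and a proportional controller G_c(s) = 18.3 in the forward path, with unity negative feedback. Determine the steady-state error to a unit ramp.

0.0109

The loop has one pole at the origin (type 1). Velocity error constant K_v = lim_{s→0} s·G_c(s)P(s) = 18.3·7.5/1.5 = 91.5.
Steady-state error to a unit ramp: e_ss = 1/K_v = 0.0109.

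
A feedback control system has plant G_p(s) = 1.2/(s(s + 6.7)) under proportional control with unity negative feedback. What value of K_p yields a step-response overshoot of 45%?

From %OS = 100·exp(−πζ/√(1−ζ²)) = 45%, ζ = −ln(0.45)/√(π²+ln²(0.45)) = 0.2463.
Characteristic equation s² + 6.7s + 1.2K_p = 0 gives ζ = 6.7/(2√(1.2K_p)).
Setting ζ = 0.2463: √(1.2K_p) = 6.7/(2·0.2463) = 13.6, so K_p = 184.9/1.2 = 154.

K_p = 154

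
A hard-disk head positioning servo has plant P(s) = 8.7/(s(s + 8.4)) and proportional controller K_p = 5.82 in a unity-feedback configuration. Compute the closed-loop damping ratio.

1 + K_p·P(s) = 0 gives s² + 8.4s + 50.63 = 0.
So ω_n² = 50.63 ⇒ ω_n = 7.116 rad/s, and ζ = 8.4/(2ω_n) = 0.59.

ζ = 0.59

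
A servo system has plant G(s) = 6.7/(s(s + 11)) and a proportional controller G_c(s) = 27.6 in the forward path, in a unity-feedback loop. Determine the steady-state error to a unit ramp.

0.0595

The loop has one pole at the origin (type 1). Velocity error constant K_v = lim_{s→0} s·G_c(s)G(s) = 27.6·6.7/11 = 16.81.
Steady-state error to a unit ramp: e_ss = 1/K_v = 0.0595.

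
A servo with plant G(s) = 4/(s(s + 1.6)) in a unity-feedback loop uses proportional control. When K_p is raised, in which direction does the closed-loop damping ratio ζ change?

decrease

ζ = 1.6/(2√(4K_p)); increasing K_p raises the denominator, so ζ falls.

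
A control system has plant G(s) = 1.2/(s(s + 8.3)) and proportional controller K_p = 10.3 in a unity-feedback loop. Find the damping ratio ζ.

ζ = 1.18

With unity feedback the closed-loop characteristic equation is s² + 8.3s + 10.3·1.2 = s² + 8.3s + 12.36 = 0.
Matching s² + 2ζω_n s + ω_n²: ω_n = √12.36 = 3.516 rad/s and 2ζω_n = 8.3, so ζ = 8.3/(2·3.516) = 1.18.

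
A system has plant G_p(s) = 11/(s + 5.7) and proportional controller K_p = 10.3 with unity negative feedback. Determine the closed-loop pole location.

Closed-loop transfer function: T(s) = K_p·G_p(s)/(1 + K_p·G_p(s)) = 113.3/(s + 5.7 + 113.3) = 113.3/(s + 119).
The closed-loop pole is at s = −119.

s = -119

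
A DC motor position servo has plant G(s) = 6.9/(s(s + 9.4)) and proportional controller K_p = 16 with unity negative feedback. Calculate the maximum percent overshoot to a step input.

20.8%

Closed-loop characteristic equation: s² + 9.4s + 110.4 = 0, so ω_n = 10.51 rad/s and ζ = 9.4/(2·10.51) = 0.4473.
%OS = 100·exp(−πζ/√(1−ζ²)) = 100·exp(−π·0.4473/√0.7999) = 20.8%.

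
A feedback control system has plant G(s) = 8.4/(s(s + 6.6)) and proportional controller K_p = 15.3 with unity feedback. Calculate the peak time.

Closed-loop characteristic equation: s² + 6.6s + 128.5 = 0, so ω_n = 11.34 rad/s and ζ = 6.6/(2·11.34) = 0.2911.
Damped frequency ω_d = ω_n√(1−ζ²) = 10.85 rad/s, so peak time T_p = π/ω_d = 0.29 s.

T_p = 0.29 s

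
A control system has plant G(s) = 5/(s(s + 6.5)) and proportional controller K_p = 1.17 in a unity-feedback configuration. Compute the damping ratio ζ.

ζ = 1.34

The closed-loop denominator is s(s+6.5) + 1.17·5 = s² + 6.5s + 5.85.
So ω_n² = 5.85 ⇒ ω_n = 2.419 rad/s, and ζ = 6.5/(2ω_n) = 1.34.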